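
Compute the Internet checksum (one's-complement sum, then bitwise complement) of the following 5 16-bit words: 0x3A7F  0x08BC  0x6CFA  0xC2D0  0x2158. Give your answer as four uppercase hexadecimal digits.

6BA1

One's-complement addition (fold any carry out of bit 15 back into bit 0):
  0x3A7F + 0x08BC = 0x0433B
  0x433B + 0x6CFA = 0x0B035
  0xB035 + 0xC2D0 = 0x17305 → wrap carry → 0x7306
  0x7306 + 0x2158 = 0x0945E
One's-complement sum = 0x945E.
Checksum = ~0x945E & 0xFFFF = 0x6BA1.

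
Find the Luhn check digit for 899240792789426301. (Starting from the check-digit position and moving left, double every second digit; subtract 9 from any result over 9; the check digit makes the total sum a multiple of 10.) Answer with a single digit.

4

Partial digits right→left: 1 0 3 6 2 4 9 8 7 2 9 7 0 4 2 9 9 8
Double every second digit counting from the check-digit position (so the 1st, 3rd, 5th, ... of the partial from the right).
  doubled (with −9 where >9): 2 6 4 9 5 9 0 4 9 → sum 48
  kept as-is: 0 6 4 8 2 7 4 9 8 → sum 48
Total = 48 + 48 = 96.
Check digit = (10 − (96 mod 10)) mod 10 = 4.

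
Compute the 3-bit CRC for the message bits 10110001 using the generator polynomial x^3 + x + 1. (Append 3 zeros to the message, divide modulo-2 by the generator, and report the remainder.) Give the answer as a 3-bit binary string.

011

Append 3 zeros: 10110001000. Divide by 1011 (XOR where the leading bit is 1):
  pos 0: 1011 XOR 1011 = 0000
  pos 7: 1000 XOR 1011 = 0011
Remainder (last 3 bits) = 011. This is the CRC / FCS.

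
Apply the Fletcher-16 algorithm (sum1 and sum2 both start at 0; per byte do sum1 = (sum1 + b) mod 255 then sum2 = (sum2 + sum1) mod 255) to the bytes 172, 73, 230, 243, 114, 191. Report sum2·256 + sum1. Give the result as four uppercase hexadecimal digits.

Running sums (mod 255):
  after byte 0 (172): sum1=172, sum2=172
  after byte 1 (73): sum1=245, sum2=162
  after byte 2 (230): sum1=220, sum2=127
  after byte 3 (243): sum1=208, sum2=80
  after byte 4 (114): sum1=67, sum2=147
  after byte 5 (191): sum1=3, sum2=150
Checksum = sum2·256 + sum1 = 150·256 + 3 = 38403 = 0x9603.

9603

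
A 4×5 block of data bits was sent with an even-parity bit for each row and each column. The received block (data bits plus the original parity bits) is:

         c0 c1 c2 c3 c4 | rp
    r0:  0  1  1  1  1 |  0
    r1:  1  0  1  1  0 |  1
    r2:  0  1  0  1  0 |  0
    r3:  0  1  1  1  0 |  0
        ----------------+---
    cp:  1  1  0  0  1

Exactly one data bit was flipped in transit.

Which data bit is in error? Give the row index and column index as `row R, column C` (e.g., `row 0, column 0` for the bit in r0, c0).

Recompute each row's even parity and compare to rp:
  r0: data parity 0, sent rp 0 → ok
  r1: data parity 1, sent rp 1 → ok
  r2: data parity 0, sent rp 0 → ok
  r3: data parity 1, sent rp 0 → mismatch
Recompute each column's even parity and compare to cp:
  c0: data parity 1, sent cp 1 → ok
  c1: data parity 1, sent cp 1 → ok
  c2: data parity 1, sent cp 0 → mismatch
  c3: data parity 0, sent cp 0 → ok
  c4: data parity 1, sent cp 1 → ok
Exactly one row (r3) and one column (c2) fail → the flipped bit is at their intersection.

row 3, column 2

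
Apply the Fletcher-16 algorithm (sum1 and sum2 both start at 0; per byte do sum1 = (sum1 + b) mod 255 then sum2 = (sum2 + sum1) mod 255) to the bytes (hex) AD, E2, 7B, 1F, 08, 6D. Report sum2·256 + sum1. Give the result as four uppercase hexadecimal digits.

49A0

Running sums (mod 255):
  after byte 0 (AD): sum1=173, sum2=173
  after byte 1 (E2): sum1=144, sum2=62
  after byte 2 (7B): sum1=12, sum2=74
  after byte 3 (1F): sum1=43, sum2=117
  after byte 4 (08): sum1=51, sum2=168
  after byte 5 (6D): sum1=160, sum2=73
Checksum = sum2·256 + sum1 = 73·256 + 160 = 18848 = 0x49A0.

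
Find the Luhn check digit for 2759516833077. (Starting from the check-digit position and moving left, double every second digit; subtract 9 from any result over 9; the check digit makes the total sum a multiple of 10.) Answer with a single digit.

5

Partial digits right→left: 7 7 0 3 3 8 6 1 5 9 5 7 2
Double every second digit counting from the check-digit position (so the 1st, 3rd, 5th, ... of the partial from the right).
  doubled (with −9 where >9): 5 0 6 3 1 1 4 → sum 20
  kept as-is: 7 3 8 1 9 7 → sum 35
Total = 20 + 35 = 55.
Check digit = (10 − (55 mod 10)) mod 10 = 5.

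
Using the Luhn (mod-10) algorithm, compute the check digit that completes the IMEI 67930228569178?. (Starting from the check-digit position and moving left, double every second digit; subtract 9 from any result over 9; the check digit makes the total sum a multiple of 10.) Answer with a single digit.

Partial digits right→left: 8 7 1 9 6 5 8 2 2 0 3 9 7 6
Double every second digit counting from the check-digit position (so the 1st, 3rd, 5th, ... of the partial from the right).
  doubled (with −9 where >9): 7 2 3 7 4 6 5 → sum 34
  kept as-is: 7 9 5 2 0 9 6 → sum 38
Total = 34 + 38 = 72.
Check digit = (10 − (72 mod 10)) mod 10 = 8.

8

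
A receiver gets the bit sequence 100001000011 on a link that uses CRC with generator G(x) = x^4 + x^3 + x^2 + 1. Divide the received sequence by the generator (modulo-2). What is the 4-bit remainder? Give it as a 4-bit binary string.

Modulo-2 division of 100001000011 by 11101:
  pos 0: 10000 XOR 11101 = 01101
  pos 1: 11011 XOR 11101 = 00110
  pos 3: 11000 XOR 11101 = 00101
  pos 5: 10100 XOR 11101 = 01001
  pos 6: 10011 XOR 11101 = 01110
  pos 7: 11101 XOR 11101 = 00000
Remainder = 0000 (zero — the frame passes the CRC check).

0000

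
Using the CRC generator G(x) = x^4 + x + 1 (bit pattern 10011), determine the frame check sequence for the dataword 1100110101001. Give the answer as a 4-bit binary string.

0000

Append 4 zeros: 11001101010010000. Divide by 10011 (XOR where the leading bit is 1):
  pos 0: 11001 XOR 10011 = 01010
  pos 1: 10101 XOR 10011 = 00110
  pos 3: 11001 XOR 10011 = 01010
  pos 4: 10100 XOR 10011 = 00111
  pos 6: 11110 XOR 10011 = 01101
  pos 7: 11010 XOR 10011 = 01001
  pos 8: 10011 XOR 10011 = 00000
Remainder (last 4 bits) = 0000. This is the CRC / FCS.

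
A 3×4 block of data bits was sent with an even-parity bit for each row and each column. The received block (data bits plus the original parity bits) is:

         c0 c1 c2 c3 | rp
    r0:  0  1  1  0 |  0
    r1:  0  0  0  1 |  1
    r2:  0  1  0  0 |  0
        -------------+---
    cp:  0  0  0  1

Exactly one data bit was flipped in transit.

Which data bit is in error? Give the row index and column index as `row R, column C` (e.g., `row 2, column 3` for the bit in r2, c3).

row 2, column 2

Recompute each row's even parity and compare to rp:
  r0: data parity 0, sent rp 0 → ok
  r1: data parity 1, sent rp 1 → ok
  r2: data parity 1, sent rp 0 → mismatch
Recompute each column's even parity and compare to cp:
  c0: data parity 0, sent cp 0 → ok
  c1: data parity 0, sent cp 0 → ok
  c2: data parity 1, sent cp 0 → mismatch
  c3: data parity 1, sent cp 1 → ok
Exactly one row (r2) and one column (c2) fail → the flipped bit is at their intersection.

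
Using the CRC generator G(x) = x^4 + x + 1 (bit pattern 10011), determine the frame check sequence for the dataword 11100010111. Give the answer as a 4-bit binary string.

Append 4 zeros: 111000101110000. Divide by 10011 (XOR where the leading bit is 1):
  pos 0: 11100 XOR 10011 = 01111
  pos 1: 11110 XOR 10011 = 01101
  pos 2: 11011 XOR 10011 = 01000
  pos 3: 10000 XOR 10011 = 00011
  pos 6: 11111 XOR 10011 = 01100
  pos 7: 11000 XOR 10011 = 01011
  pos 8: 10110 XOR 10011 = 00101
  pos 10: 10100 XOR 10011 = 00111
Remainder (last 4 bits) = 0111. This is the CRC / FCS.

0111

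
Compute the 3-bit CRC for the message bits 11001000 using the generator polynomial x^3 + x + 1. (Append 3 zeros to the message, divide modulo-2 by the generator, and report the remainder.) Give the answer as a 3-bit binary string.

Append 3 zeros: 11001000000. Divide by 1011 (XOR where the leading bit is 1):
  pos 0: 1100 XOR 1011 = 0111
  pos 1: 1111 XOR 1011 = 0100
  pos 2: 1000 XOR 1011 = 0011
  pos 4: 1100 XOR 1011 = 0111
  pos 5: 1110 XOR 1011 = 0101
  pos 6: 1010 XOR 1011 = 0001
Remainder (last 3 bits) = 010. This is the CRC / FCS.

010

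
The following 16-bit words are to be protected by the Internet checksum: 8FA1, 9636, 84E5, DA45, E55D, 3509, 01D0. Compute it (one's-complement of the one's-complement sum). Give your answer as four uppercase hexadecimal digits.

One's-complement addition (fold any carry out of bit 15 back into bit 0):
  0x8FA1 + 0x9636 = 0x125D7 → wrap carry → 0x25D8
  0x25D8 + 0x84E5 = 0x0AABD
  0xAABD + 0xDA45 = 0x18502 → wrap carry → 0x8503
  0x8503 + 0xE55D = 0x16A60 → wrap carry → 0x6A61
  0x6A61 + 0x3509 = 0x09F6A
  0x9F6A + 0x01D0 = 0x0A13A
One's-complement sum = 0xA13A.
Checksum = ~0xA13A & 0xFFFF = 0x5EC5.

5EC5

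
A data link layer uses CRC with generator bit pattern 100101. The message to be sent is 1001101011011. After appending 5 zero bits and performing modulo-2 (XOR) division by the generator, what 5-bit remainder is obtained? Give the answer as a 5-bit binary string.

Append 5 zeros: 100110101101100000. Divide by 100101 (XOR where the leading bit is 1):
  pos 0: 100110 XOR 100101 = 000011
  pos 4: 111011 XOR 100101 = 011110
  pos 5: 111100 XOR 100101 = 011001
  pos 6: 110011 XOR 100101 = 010110
  pos 7: 101101 XOR 100101 = 001000
  pos 9: 100000 XOR 100101 = 000101
  pos 12: 101000 XOR 100101 = 001101
Remainder (last 5 bits) = 01101. This is the CRC / FCS.

01101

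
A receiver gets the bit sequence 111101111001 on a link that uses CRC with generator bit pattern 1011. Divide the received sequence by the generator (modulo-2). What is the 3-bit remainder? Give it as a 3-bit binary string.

Modulo-2 division of 111101111001 by 1011:
  pos 0: 1111 XOR 1011 = 0100
  pos 1: 1000 XOR 1011 = 0011
  pos 3: 1111 XOR 1011 = 0100
  pos 4: 1001 XOR 1011 = 0010
  pos 6: 1010 XOR 1011 = 0001
Remainder = 101 (nonzero — an error is detected).

101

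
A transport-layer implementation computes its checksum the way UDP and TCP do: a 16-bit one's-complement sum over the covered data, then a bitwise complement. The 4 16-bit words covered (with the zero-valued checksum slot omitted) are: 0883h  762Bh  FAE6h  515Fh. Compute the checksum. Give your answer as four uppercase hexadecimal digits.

350B

One's-complement addition (fold any carry out of bit 15 back into bit 0):
  0x0883 + 0x762B = 0x07EAE
  0x7EAE + 0xFAE6 = 0x17994 → wrap carry → 0x7995
  0x7995 + 0x515F = 0x0CAF4
One's-complement sum = 0xCAF4.
Checksum = ~0xCAF4 & 0xFFFF = 0x350B.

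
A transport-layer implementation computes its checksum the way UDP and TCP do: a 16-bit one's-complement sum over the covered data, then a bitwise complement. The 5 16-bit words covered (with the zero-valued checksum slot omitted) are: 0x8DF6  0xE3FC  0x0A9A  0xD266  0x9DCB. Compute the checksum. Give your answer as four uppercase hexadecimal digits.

One's-complement addition (fold any carry out of bit 15 back into bit 0):
  0x8DF6 + 0xE3FC = 0x171F2 → wrap carry → 0x71F3
  0x71F3 + 0x0A9A = 0x07C8D
  0x7C8D + 0xD266 = 0x14EF3 → wrap carry → 0x4EF4
  0x4EF4 + 0x9DCB = 0x0ECBF
One's-complement sum = 0xECBF.
Checksum = ~0xECBF & 0xFFFF = 0x1340.

1340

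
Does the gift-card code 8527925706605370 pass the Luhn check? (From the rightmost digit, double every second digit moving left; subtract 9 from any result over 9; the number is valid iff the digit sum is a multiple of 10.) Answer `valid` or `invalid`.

valid

From the right, keep odd positions and double even positions (subtract 9 from any doubled value over 9):
  doubled (positions 2,4,...): 5 1 3 0 1 9 4 7 → sum 30
  kept (positions 1,3,...): 0 3 0 6 7 2 7 5 → sum 30
Total = 60.
60 mod 10 = 0, so the number is valid.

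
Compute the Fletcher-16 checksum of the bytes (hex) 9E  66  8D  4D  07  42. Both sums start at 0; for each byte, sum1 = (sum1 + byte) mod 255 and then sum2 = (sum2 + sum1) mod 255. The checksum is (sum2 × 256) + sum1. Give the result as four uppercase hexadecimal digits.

Running sums (mod 255):
  after byte 0 (9E): sum1=158, sum2=158
  after byte 1 (66): sum1=5, sum2=163
  after byte 2 (8D): sum1=146, sum2=54
  after byte 3 (4D): sum1=223, sum2=22
  after byte 4 (07): sum1=230, sum2=252
  after byte 5 (42): sum1=41, sum2=38
Checksum = sum2·256 + sum1 = 38·256 + 41 = 9769 = 0x2629.

2629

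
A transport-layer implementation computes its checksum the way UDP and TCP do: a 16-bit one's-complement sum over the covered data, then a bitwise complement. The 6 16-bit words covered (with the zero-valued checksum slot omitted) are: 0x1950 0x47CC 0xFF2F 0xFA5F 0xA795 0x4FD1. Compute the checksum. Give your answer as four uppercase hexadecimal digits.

One's-complement addition (fold any carry out of bit 15 back into bit 0):
  0x1950 + 0x47CC = 0x0611C
  0x611C + 0xFF2F = 0x1604B → wrap carry → 0x604C
  0x604C + 0xFA5F = 0x15AAB → wrap carry → 0x5AAC
  0x5AAC + 0xA795 = 0x10241 → wrap carry → 0x0242
  0x0242 + 0x4FD1 = 0x05213
One's-complement sum = 0x5213.
Checksum = ~0x5213 & 0xFFFF = 0xADEC.

ADEC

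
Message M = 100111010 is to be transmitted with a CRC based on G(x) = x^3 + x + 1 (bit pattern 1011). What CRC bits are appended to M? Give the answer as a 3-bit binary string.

Append 3 zeros: 100111010000. Divide by 1011 (XOR where the leading bit is 1):
  pos 0: 1001 XOR 1011 = 0010
  pos 2: 1011 XOR 1011 = 0000
  pos 7: 1000 XOR 1011 = 0011
Remainder (last 3 bits) = 110. This is the CRC / FCS.

110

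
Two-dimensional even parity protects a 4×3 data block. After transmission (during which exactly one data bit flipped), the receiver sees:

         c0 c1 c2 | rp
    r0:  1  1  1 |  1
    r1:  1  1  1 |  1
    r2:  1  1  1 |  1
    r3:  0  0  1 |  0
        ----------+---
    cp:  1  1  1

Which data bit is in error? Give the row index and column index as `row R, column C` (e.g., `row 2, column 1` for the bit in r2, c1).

row 3, column 2

Recompute each row's even parity and compare to rp:
  r0: data parity 1, sent rp 1 → ok
  r1: data parity 1, sent rp 1 → ok
  r2: data parity 1, sent rp 1 → ok
  r3: data parity 1, sent rp 0 → mismatch
Recompute each column's even parity and compare to cp:
  c0: data parity 1, sent cp 1 → ok
  c1: data parity 1, sent cp 1 → ok
  c2: data parity 0, sent cp 1 → mismatch
Exactly one row (r3) and one column (c2) fail → the flipped bit is at their intersection.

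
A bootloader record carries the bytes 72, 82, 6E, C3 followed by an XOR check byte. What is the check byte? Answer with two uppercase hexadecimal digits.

XOR the bytes together:
  start with 0x72
  0x72 ⊕ 0x82 = 0xF0
  0xF0 ⊕ 0x6E = 0x9E
  0x9E ⊕ 0xC3 = 0x5D

5D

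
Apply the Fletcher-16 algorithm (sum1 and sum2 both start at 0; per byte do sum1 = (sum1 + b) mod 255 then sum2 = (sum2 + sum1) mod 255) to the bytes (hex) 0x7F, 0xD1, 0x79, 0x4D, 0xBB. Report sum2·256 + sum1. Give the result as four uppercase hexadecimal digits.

Running sums (mod 255):
  after byte 0 (0x7F): sum1=127, sum2=127
  after byte 1 (0xD1): sum1=81, sum2=208
  after byte 2 (0x79): sum1=202, sum2=155
  after byte 3 (0x4D): sum1=24, sum2=179
  after byte 4 (0xBB): sum1=211, sum2=135
Checksum = sum2·256 + sum1 = 135·256 + 211 = 34771 = 0x87D3.

87D3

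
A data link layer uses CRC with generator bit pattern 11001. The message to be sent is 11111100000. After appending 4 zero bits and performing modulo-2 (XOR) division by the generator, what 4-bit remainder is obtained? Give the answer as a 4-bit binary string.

Append 4 zeros: 111111000000000. Divide by 11001 (XOR where the leading bit is 1):
  pos 0: 11111 XOR 11001 = 00110
  pos 2: 11010 XOR 11001 = 00011
  pos 5: 11000 XOR 11001 = 00001
  pos 9: 10000 XOR 11001 = 01001
  pos 10: 10010 XOR 11001 = 01011
Remainder (last 4 bits) = 1011. This is the CRC / FCS.

1011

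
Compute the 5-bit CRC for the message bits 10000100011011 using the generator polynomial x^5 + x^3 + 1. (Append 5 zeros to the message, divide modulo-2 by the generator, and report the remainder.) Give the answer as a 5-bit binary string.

10000

Append 5 zeros: 1000010001101100000. Divide by 101001 (XOR where the leading bit is 1):
  pos 0: 100001 XOR 101001 = 001000
  pos 2: 100000 XOR 101001 = 001001
  pos 4: 100101 XOR 101001 = 001100
  pos 6: 110010 XOR 101001 = 011011
  pos 7: 110111 XOR 101001 = 011110
  pos 8: 111101 XOR 101001 = 010100
  pos 9: 101000 XOR 101001 = 000001
Remainder (last 5 bits) = 10000. This is the CRC / FCS.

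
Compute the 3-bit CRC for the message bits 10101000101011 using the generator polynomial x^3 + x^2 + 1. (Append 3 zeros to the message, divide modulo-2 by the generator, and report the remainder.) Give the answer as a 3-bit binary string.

000

Append 3 zeros: 10101000101011000. Divide by 1101 (XOR where the leading bit is 1):
  pos 0: 1010 XOR 1101 = 0111
  pos 1: 1111 XOR 1101 = 0010
  pos 3: 1000 XOR 1101 = 0101
  pos 4: 1010 XOR 1101 = 0111
  pos 5: 1111 XOR 1101 = 0010
  pos 7: 1001 XOR 1101 = 0100
  pos 8: 1000 XOR 1101 = 0101
  pos 9: 1011 XOR 1101 = 0110
  pos 10: 1101 XOR 1101 = 0000
Remainder (last 3 bits) = 000. This is the CRC / FCS.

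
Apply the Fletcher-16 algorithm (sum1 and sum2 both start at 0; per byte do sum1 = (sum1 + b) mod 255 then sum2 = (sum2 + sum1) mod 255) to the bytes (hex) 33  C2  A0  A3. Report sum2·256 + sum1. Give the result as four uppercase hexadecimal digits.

F93A

Running sums (mod 255):
  after byte 0 (33): sum1=51, sum2=51
  after byte 1 (C2): sum1=245, sum2=41
  after byte 2 (A0): sum1=150, sum2=191
  after byte 3 (A3): sum1=58, sum2=249
Checksum = sum2·256 + sum1 = 249·256 + 58 = 63802 = 0xF93A.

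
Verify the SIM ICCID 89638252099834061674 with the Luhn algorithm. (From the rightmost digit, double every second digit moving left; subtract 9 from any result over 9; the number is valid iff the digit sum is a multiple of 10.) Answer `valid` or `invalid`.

invalid

From the right, keep odd positions and double even positions (subtract 9 from any doubled value over 9):
  doubled (positions 2,4,...): 5 2 0 6 9 0 1 7 3 7 → sum 40
  kept (positions 1,3,...): 4 6 6 4 8 9 2 2 3 9 → sum 53
Total = 93.
93 mod 10 = 3, so the number is invalid.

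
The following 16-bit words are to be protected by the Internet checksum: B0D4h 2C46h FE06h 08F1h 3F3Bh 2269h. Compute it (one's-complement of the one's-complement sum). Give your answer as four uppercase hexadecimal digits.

One's-complement addition (fold any carry out of bit 15 back into bit 0):
  0xB0D4 + 0x2C46 = 0x0DD1A
  0xDD1A + 0xFE06 = 0x1DB20 → wrap carry → 0xDB21
  0xDB21 + 0x08F1 = 0x0E412
  0xE412 + 0x3F3B = 0x1234D → wrap carry → 0x234E
  0x234E + 0x2269 = 0x045B7
One's-complement sum = 0x45B7.
Checksum = ~0x45B7 & 0xFFFF = 0xBA48.

BA48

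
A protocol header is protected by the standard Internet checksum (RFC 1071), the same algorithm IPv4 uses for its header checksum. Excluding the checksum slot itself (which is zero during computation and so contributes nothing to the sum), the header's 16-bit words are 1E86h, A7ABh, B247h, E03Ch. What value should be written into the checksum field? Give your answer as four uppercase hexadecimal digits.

A749

One's-complement addition (fold any carry out of bit 15 back into bit 0):
  0x1E86 + 0xA7AB = 0x0C631
  0xC631 + 0xB247 = 0x17878 → wrap carry → 0x7879
  0x7879 + 0xE03C = 0x158B5 → wrap carry → 0x58B6
One's-complement sum = 0x58B6.
Checksum = ~0x58B6 & 0xFFFF = 0xA749.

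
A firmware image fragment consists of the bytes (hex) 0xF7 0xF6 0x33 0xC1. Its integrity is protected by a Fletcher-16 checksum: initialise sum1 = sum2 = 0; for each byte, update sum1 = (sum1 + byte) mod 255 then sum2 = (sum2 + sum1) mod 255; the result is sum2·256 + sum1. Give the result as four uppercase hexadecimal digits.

Running sums (mod 255):
  after byte 0 (0xF7): sum1=247, sum2=247
  after byte 1 (0xF6): sum1=238, sum2=230
  after byte 2 (0x33): sum1=34, sum2=9
  after byte 3 (0xC1): sum1=227, sum2=236
Checksum = sum2·256 + sum1 = 236·256 + 227 = 60643 = 0xECE3.

ECE3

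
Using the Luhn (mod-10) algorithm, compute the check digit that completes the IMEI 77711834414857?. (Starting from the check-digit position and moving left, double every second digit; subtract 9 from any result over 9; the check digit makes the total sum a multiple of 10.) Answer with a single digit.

Partial digits right→left: 7 5 8 4 1 4 4 3 8 1 1 7 7 7
Double every second digit counting from the check-digit position (so the 1st, 3rd, 5th, ... of the partial from the right).
  doubled (with −9 where >9): 5 7 2 8 7 2 5 → sum 36
  kept as-is: 5 4 4 3 1 7 7 → sum 31
Total = 36 + 31 = 67.
Check digit = (10 − (67 mod 10)) mod 10 = 3.

3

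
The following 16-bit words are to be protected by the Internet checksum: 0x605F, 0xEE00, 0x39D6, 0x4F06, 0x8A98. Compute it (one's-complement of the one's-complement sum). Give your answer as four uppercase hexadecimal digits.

One's-complement addition (fold any carry out of bit 15 back into bit 0):
  0x605F + 0xEE00 = 0x14E5F → wrap carry → 0x4E60
  0x4E60 + 0x39D6 = 0x08836
  0x8836 + 0x4F06 = 0x0D73C
  0xD73C + 0x8A98 = 0x161D4 → wrap carry → 0x61D5
One's-complement sum = 0x61D5.
Checksum = ~0x61D5 & 0xFFFF = 0x9E2A.

9E2A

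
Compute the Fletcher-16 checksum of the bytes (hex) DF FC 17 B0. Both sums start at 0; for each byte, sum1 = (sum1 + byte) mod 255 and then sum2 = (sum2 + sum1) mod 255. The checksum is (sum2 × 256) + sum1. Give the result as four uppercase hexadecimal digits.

55A4

Running sums (mod 255):
  after byte 0 (DF): sum1=223, sum2=223
  after byte 1 (FC): sum1=220, sum2=188
  after byte 2 (17): sum1=243, sum2=176
  after byte 3 (B0): sum1=164, sum2=85
Checksum = sum2·256 + sum1 = 85·256 + 164 = 21924 = 0x55A4.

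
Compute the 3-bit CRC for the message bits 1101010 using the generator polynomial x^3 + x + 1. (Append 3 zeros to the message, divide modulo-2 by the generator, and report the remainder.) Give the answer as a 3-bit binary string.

101

Append 3 zeros: 1101010000. Divide by 1011 (XOR where the leading bit is 1):
  pos 0: 1101 XOR 1011 = 0110
  pos 1: 1100 XOR 1011 = 0111
  pos 2: 1111 XOR 1011 = 0100
  pos 3: 1000 XOR 1011 = 0011
  pos 5: 1100 XOR 1011 = 0111
  pos 6: 1110 XOR 1011 = 0101
Remainder (last 3 bits) = 101. This is the CRC / FCS.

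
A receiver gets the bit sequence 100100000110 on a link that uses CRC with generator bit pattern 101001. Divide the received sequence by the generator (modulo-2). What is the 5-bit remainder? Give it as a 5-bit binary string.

Modulo-2 division of 100100000110 by 101001:
  pos 0: 100100 XOR 101001 = 001101
  pos 2: 110100 XOR 101001 = 011101
  pos 3: 111010 XOR 101001 = 010011
  pos 4: 100111 XOR 101001 = 001110
  pos 6: 111010 XOR 101001 = 010011
Remainder = 10011 (nonzero — an error is detected).

10011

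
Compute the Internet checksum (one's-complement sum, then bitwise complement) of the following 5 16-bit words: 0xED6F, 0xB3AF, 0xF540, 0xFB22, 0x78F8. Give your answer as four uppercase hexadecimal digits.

F583

One's-complement addition (fold any carry out of bit 15 back into bit 0):
  0xED6F + 0xB3AF = 0x1A11E → wrap carry → 0xA11F
  0xA11F + 0xF540 = 0x1965F → wrap carry → 0x9660
  0x9660 + 0xFB22 = 0x19182 → wrap carry → 0x9183
  0x9183 + 0x78F8 = 0x10A7B → wrap carry → 0x0A7C
One's-complement sum = 0x0A7C.
Checksum = ~0x0A7C & 0xFFFF = 0xF583.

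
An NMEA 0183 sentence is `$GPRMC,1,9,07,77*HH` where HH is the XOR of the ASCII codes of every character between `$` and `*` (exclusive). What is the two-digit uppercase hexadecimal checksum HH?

44

XOR the ASCII codes of the payload characters:
  'G' = 0x47 → acc = 0x47
  'P' = 0x50 → acc = 0x17
  'R' = 0x52 → acc = 0x45
  'M' = 0x4D → acc = 0x08
  'C' = 0x43 → acc = 0x4B
  ',' = 0x2C → acc = 0x67
  '1' = 0x31 → acc = 0x56
  ',' = 0x2C → acc = 0x7A
  '9' = 0x39 → acc = 0x43
  ',' = 0x2C → acc = 0x6F
  '0' = 0x30 → acc = 0x5F
  '7' = 0x37 → acc = 0x68
  ',' = 0x2C → acc = 0x44
  '7' = 0x37 → acc = 0x73
  '7' = 0x37 → acc = 0x44
Checksum = 0x44.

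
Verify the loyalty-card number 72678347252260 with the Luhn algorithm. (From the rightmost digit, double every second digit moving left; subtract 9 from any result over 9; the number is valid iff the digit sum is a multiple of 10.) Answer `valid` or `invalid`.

valid

From the right, keep odd positions and double even positions (subtract 9 from any doubled value over 9):
  doubled (positions 2,4,...): 3 4 4 8 7 3 5 → sum 34
  kept (positions 1,3,...): 0 2 5 7 3 7 2 → sum 26
Total = 60.
60 mod 10 = 0, so the number is valid.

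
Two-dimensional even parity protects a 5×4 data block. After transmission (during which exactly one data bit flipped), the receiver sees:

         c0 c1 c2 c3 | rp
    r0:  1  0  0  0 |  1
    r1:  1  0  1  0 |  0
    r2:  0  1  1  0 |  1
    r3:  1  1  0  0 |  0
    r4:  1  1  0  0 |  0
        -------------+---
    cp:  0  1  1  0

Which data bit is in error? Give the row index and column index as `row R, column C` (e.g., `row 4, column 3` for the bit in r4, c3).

Recompute each row's even parity and compare to rp:
  r0: data parity 1, sent rp 1 → ok
  r1: data parity 0, sent rp 0 → ok
  r2: data parity 0, sent rp 1 → mismatch
  r3: data parity 0, sent rp 0 → ok
  r4: data parity 0, sent rp 0 → ok
Recompute each column's even parity and compare to cp:
  c0: data parity 0, sent cp 0 → ok
  c1: data parity 1, sent cp 1 → ok
  c2: data parity 0, sent cp 1 → mismatch
  c3: data parity 0, sent cp 0 → ok
Exactly one row (r2) and one column (c2) fail → the flipped bit is at their intersection.

row 2, column 2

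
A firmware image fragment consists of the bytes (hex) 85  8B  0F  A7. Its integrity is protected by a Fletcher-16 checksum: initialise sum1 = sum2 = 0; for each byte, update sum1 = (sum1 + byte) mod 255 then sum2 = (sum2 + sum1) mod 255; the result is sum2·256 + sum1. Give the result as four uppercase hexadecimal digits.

7EC7

Running sums (mod 255):
  after byte 0 (85): sum1=133, sum2=133
  after byte 1 (8B): sum1=17, sum2=150
  after byte 2 (0F): sum1=32, sum2=182
  after byte 3 (A7): sum1=199, sum2=126
Checksum = sum2·256 + sum1 = 126·256 + 199 = 32455 = 0x7EC7.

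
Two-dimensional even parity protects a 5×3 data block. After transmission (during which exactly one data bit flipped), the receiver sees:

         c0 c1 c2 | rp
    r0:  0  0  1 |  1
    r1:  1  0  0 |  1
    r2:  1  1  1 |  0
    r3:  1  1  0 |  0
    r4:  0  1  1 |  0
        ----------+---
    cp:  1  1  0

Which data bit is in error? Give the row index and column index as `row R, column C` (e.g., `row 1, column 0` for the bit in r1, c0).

row 2, column 2

Recompute each row's even parity and compare to rp:
  r0: data parity 1, sent rp 1 → ok
  r1: data parity 1, sent rp 1 → ok
  r2: data parity 1, sent rp 0 → mismatch
  r3: data parity 0, sent rp 0 → ok
  r4: data parity 0, sent rp 0 → ok
Recompute each column's even parity and compare to cp:
  c0: data parity 1, sent cp 1 → ok
  c1: data parity 1, sent cp 1 → ok
  c2: data parity 1, sent cp 0 → mismatch
Exactly one row (r2) and one column (c2) fail → the flipped bit is at their intersection.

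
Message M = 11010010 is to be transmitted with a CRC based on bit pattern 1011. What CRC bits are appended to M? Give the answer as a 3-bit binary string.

000

Append 3 zeros: 11010010000. Divide by 1011 (XOR where the leading bit is 1):
  pos 0: 1101 XOR 1011 = 0110
  pos 1: 1100 XOR 1011 = 0111
  pos 2: 1110 XOR 1011 = 0101
  pos 3: 1011 XOR 1011 = 0000
Remainder (last 3 bits) = 000. This is the CRC / FCS.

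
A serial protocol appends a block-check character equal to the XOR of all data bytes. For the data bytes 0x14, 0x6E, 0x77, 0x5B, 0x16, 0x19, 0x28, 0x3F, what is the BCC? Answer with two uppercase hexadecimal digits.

XOR the bytes together:
  start with 0x14
  0x14 ⊕ 0x6E = 0x7A
  0x7A ⊕ 0x77 = 0x0D
  0x0D ⊕ 0x5B = 0x56
  0x56 ⊕ 0x16 = 0x40
  0x40 ⊕ 0x19 = 0x59
  0x59 ⊕ 0x28 = 0x71
  0x71 ⊕ 0x3F = 0x4E

4E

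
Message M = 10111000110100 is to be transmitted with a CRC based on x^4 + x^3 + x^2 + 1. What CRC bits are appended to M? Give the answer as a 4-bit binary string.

1101

Append 4 zeros: 101110001101000000. Divide by 11101 (XOR where the leading bit is 1):
  pos 0: 10111 XOR 11101 = 01010
  pos 1: 10100 XOR 11101 = 01001
  pos 2: 10010 XOR 11101 = 01111
  pos 3: 11110 XOR 11101 = 00011
  pos 6: 11110 XOR 11101 = 00011
  pos 9: 11100 XOR 11101 = 00001
  pos 13: 10000 XOR 11101 = 01101
Remainder (last 4 bits) = 1101. This is the CRC / FCS.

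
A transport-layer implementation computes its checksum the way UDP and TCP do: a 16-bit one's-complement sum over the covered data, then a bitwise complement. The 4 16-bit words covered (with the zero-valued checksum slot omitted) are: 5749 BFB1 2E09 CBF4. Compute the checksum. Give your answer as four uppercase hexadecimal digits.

EF06

One's-complement addition (fold any carry out of bit 15 back into bit 0):
  0x5749 + 0xBFB1 = 0x116FA → wrap carry → 0x16FB
  0x16FB + 0x2E09 = 0x04504
  0x4504 + 0xCBF4 = 0x110F8 → wrap carry → 0x10F9
One's-complement sum = 0x10F9.
Checksum = ~0x10F9 & 0xFFFF = 0xEF06.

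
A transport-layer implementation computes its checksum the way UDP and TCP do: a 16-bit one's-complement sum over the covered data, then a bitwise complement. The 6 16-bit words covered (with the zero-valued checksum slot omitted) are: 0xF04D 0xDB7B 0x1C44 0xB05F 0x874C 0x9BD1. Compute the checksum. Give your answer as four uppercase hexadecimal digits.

4474

One's-complement addition (fold any carry out of bit 15 back into bit 0):
  0xF04D + 0xDB7B = 0x1CBC8 → wrap carry → 0xCBC9
  0xCBC9 + 0x1C44 = 0x0E80D
  0xE80D + 0xB05F = 0x1986C → wrap carry → 0x986D
  0x986D + 0x874C = 0x11FB9 → wrap carry → 0x1FBA
  0x1FBA + 0x9BD1 = 0x0BB8B
One's-complement sum = 0xBB8B.
Checksum = ~0xBB8B & 0xFFFF = 0x4474.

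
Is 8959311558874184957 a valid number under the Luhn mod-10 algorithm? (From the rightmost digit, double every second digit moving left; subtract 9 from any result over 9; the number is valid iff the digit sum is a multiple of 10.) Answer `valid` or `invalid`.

From the right, keep odd positions and double even positions (subtract 9 from any doubled value over 9):
  doubled (positions 2,4,...): 1 8 2 5 7 1 2 9 9 → sum 44
  kept (positions 1,3,...): 7 9 8 4 8 5 1 3 5 8 → sum 58
Total = 102.
102 mod 10 = 2, so the number is invalid.

invalid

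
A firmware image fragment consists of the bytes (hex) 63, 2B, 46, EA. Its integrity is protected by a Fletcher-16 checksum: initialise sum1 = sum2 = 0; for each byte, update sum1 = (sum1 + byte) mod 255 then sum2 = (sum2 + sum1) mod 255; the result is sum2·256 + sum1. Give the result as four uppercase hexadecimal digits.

86BF

Running sums (mod 255):
  after byte 0 (63): sum1=99, sum2=99
  after byte 1 (2B): sum1=142, sum2=241
  after byte 2 (46): sum1=212, sum2=198
  after byte 3 (EA): sum1=191, sum2=134
Checksum = sum2·256 + sum1 = 134·256 + 191 = 34495 = 0x86BF.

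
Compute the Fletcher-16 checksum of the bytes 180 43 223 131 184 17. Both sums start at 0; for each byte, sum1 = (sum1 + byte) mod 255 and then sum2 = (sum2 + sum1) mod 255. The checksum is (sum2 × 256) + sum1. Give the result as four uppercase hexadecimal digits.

A00D

Running sums (mod 255):
  after byte 0 (180): sum1=180, sum2=180
  after byte 1 (43): sum1=223, sum2=148
  after byte 2 (223): sum1=191, sum2=84
  after byte 3 (131): sum1=67, sum2=151
  after byte 4 (184): sum1=251, sum2=147
  after byte 5 (17): sum1=13, sum2=160
Checksum = sum2·256 + sum1 = 160·256 + 13 = 40973 = 0xA00D.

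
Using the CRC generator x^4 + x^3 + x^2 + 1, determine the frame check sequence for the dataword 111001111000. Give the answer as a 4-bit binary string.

0010

Append 4 zeros: 1110011110000000. Divide by 11101 (XOR where the leading bit is 1):
  pos 0: 11100 XOR 11101 = 00001
  pos 4: 11111 XOR 11101 = 00010
  pos 7: 10000 XOR 11101 = 01101
  pos 8: 11010 XOR 11101 = 00111
  pos 10: 11100 XOR 11101 = 00001
Remainder (last 4 bits) = 0010. This is the CRC / FCS.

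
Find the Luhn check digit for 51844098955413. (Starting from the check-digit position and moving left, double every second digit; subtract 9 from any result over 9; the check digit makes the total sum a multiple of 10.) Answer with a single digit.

7

Partial digits right→left: 3 1 4 5 5 9 8 9 0 4 4 8 1 5
Double every second digit counting from the check-digit position (so the 1st, 3rd, 5th, ... of the partial from the right).
  doubled (with −9 where >9): 6 8 1 7 0 8 2 → sum 32
  kept as-is: 1 5 9 9 4 8 5 → sum 41
Total = 32 + 41 = 73.
Check digit = (10 − (73 mod 10)) mod 10 = 7.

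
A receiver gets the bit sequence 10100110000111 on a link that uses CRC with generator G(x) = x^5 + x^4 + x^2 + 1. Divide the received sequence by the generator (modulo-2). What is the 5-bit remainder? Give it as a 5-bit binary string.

11001

Modulo-2 division of 10100110000111 by 110101:
  pos 0: 101001 XOR 110101 = 011100
  pos 1: 111001 XOR 110101 = 001100
  pos 3: 110000 XOR 110101 = 000101
  pos 6: 101001 XOR 110101 = 011100
  pos 7: 111001 XOR 110101 = 001100
Remainder = 11001 (nonzero — an error is detected).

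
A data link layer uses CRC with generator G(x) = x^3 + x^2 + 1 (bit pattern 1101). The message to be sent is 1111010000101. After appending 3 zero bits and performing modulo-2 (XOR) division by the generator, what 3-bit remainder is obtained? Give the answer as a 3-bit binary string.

101

Append 3 zeros: 1111010000101000. Divide by 1101 (XOR where the leading bit is 1):
  pos 0: 1111 XOR 1101 = 0010
  pos 2: 1001 XOR 1101 = 0100
  pos 3: 1000 XOR 1101 = 0101
  pos 4: 1010 XOR 1101 = 0111
  pos 5: 1110 XOR 1101 = 0011
  pos 7: 1101 XOR 1101 = 0000
  pos 12: 1000 XOR 1101 = 0101
Remainder (last 3 bits) = 101. This is the CRC / FCS.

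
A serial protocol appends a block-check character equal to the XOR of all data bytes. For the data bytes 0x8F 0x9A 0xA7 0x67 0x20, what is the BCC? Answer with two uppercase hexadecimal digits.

XOR the bytes together:
  start with 0x8F
  0x8F ⊕ 0x9A = 0x15
  0x15 ⊕ 0xA7 = 0xB2
  0xB2 ⊕ 0x67 = 0xD5
  0xD5 ⊕ 0x20 = 0xF5

F5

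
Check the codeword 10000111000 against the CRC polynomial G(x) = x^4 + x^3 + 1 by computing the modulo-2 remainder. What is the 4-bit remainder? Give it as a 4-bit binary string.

0000

Modulo-2 division of 10000111000 by 11001:
  pos 0: 10000 XOR 11001 = 01001
  pos 1: 10011 XOR 11001 = 01010
  pos 2: 10101 XOR 11001 = 01100
  pos 3: 11001 XOR 11001 = 00000
Remainder = 0000 (zero — the frame passes the CRC check).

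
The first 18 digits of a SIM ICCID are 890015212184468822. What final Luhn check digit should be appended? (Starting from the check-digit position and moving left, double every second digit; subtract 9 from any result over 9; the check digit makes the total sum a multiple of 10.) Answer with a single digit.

Partial digits right→left: 2 2 8 8 6 4 4 8 1 2 1 2 5 1 0 0 9 8
Double every second digit counting from the check-digit position (so the 1st, 3rd, 5th, ... of the partial from the right).
  doubled (with −9 where >9): 4 7 3 8 2 2 1 0 9 → sum 36
  kept as-is: 2 8 4 8 2 2 1 0 8 → sum 35
Total = 36 + 35 = 71.
Check digit = (10 − (71 mod 10)) mod 10 = 9.

9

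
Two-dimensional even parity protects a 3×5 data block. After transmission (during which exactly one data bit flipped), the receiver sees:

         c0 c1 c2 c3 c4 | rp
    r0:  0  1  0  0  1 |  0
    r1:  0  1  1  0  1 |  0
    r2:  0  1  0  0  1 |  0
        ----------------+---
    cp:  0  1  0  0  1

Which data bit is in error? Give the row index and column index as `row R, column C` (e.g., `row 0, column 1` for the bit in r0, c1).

row 1, column 2

Recompute each row's even parity and compare to rp:
  r0: data parity 0, sent rp 0 → ok
  r1: data parity 1, sent rp 0 → mismatch
  r2: data parity 0, sent rp 0 → ok
Recompute each column's even parity and compare to cp:
  c0: data parity 0, sent cp 0 → ok
  c1: data parity 1, sent cp 1 → ok
  c2: data parity 1, sent cp 0 → mismatch
  c3: data parity 0, sent cp 0 → ok
  c4: data parity 1, sent cp 1 → ok
Exactly one row (r1) and one column (c2) fail → the flipped bit is at their intersection.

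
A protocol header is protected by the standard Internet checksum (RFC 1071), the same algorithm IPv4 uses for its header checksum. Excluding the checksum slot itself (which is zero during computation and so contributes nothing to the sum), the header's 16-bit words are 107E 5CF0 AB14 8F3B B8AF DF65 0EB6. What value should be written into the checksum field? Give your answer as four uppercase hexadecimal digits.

One's-complement addition (fold any carry out of bit 15 back into bit 0):
  0x107E + 0x5CF0 = 0x06D6E
  0x6D6E + 0xAB14 = 0x11882 → wrap carry → 0x1883
  0x1883 + 0x8F3B = 0x0A7BE
  0xA7BE + 0xB8AF = 0x1606D → wrap carry → 0x606E
  0x606E + 0xDF65 = 0x13FD3 → wrap carry → 0x3FD4
  0x3FD4 + 0x0EB6 = 0x04E8A
One's-complement sum = 0x4E8A.
Checksum = ~0x4E8A & 0xFFFF = 0xB175.

B175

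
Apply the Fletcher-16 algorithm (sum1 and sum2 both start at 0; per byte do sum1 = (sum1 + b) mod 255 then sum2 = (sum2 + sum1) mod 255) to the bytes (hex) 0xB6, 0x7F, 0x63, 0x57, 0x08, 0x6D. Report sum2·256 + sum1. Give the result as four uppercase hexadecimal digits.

D666

Running sums (mod 255):
  after byte 0 (0xB6): sum1=182, sum2=182
  after byte 1 (0x7F): sum1=54, sum2=236
  after byte 2 (0x63): sum1=153, sum2=134
  after byte 3 (0x57): sum1=240, sum2=119
  after byte 4 (0x08): sum1=248, sum2=112
  after byte 5 (0x6D): sum1=102, sum2=214
Checksum = sum2·256 + sum1 = 214·256 + 102 = 54886 = 0xD666.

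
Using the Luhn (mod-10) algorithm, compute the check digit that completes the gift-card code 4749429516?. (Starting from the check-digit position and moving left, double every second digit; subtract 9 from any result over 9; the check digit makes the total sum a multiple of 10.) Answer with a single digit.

6

Partial digits right→left: 6 1 5 9 2 4 9 4 7 4
Double every second digit counting from the check-digit position (so the 1st, 3rd, 5th, ... of the partial from the right).
  doubled (with −9 where >9): 3 1 4 9 5 → sum 22
  kept as-is: 1 9 4 4 4 → sum 22
Total = 22 + 22 = 44.
Check digit = (10 − (44 mod 10)) mod 10 = 6.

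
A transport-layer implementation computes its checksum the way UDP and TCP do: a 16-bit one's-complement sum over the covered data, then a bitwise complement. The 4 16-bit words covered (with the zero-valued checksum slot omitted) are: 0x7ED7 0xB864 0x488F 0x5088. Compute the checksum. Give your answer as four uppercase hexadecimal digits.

2FAC

One's-complement addition (fold any carry out of bit 15 back into bit 0):
  0x7ED7 + 0xB864 = 0x1373B → wrap carry → 0x373C
  0x373C + 0x488F = 0x07FCB
  0x7FCB + 0x5088 = 0x0D053
One's-complement sum = 0xD053.
Checksum = ~0xD053 & 0xFFFF = 0x2FAC.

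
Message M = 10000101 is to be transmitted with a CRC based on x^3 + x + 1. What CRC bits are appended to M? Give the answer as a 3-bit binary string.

111

Append 3 zeros: 10000101000. Divide by 1011 (XOR where the leading bit is 1):
  pos 0: 1000 XOR 1011 = 0011
  pos 2: 1101 XOR 1011 = 0110
  pos 3: 1100 XOR 1011 = 0111
  pos 4: 1111 XOR 1011 = 0100
  pos 5: 1000 XOR 1011 = 0011
  pos 7: 1100 XOR 1011 = 0111
Remainder (last 3 bits) = 111. This is the CRC / FCS.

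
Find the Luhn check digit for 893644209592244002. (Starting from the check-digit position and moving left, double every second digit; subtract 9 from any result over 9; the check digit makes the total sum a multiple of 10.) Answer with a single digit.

Partial digits right→left: 2 0 0 4 4 2 2 9 5 9 0 2 4 4 6 3 9 8
Double every second digit counting from the check-digit position (so the 1st, 3rd, 5th, ... of the partial from the right).
  doubled (with −9 where >9): 4 0 8 4 1 0 8 3 9 → sum 37
  kept as-is: 0 4 2 9 9 2 4 3 8 → sum 41
Total = 37 + 41 = 78.
Check digit = (10 − (78 mod 10)) mod 10 = 2.

2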